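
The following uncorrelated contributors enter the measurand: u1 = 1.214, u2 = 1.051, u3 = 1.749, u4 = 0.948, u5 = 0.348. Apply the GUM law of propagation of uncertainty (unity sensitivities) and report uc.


uc = sqrt(1.214^2 + 1.051^2 + 1.749^2 + 0.948^2 + 0.348^2)
uc = sqrt(6.657206)
uc = 2.5802

2.5802


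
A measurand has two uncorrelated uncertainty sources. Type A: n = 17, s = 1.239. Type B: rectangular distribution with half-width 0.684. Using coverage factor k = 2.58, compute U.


u_A = s / sqrt(n) = 1.239 / sqrt(17) = 0.30050164
u_B = half_width / sqrt(3) = 0.684 / sqrt(3) = 0.39490758
uc = sqrt(u_A^2 + u_B^2) = sqrt(0.30050164^2 + 0.39490758^2) = 0.49623909
U = k * uc = 2.58 * 0.49623909
U = 1.2803

1.2803


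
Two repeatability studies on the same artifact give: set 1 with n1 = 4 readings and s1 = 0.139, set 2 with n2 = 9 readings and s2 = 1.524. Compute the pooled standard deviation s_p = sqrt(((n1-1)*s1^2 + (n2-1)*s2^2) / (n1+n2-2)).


s_p = sqrt(((n1-1)*s1^2 + (n2-1)*s2^2) / (n1+n2-2))
numerator = (4-1)*0.139^2 + (9-1)*1.524^2 = 0.057963 + 18.580608 = 18.638571
denominator = 4 + 9 - 2 = 11
s_p^2 = 18.638571 / 11 = 1.6944155
s_p = sqrt(1.6944155) = 1.3017

1.3017


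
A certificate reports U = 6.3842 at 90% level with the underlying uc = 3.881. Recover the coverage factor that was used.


k = U / uc
k = 6.3842 / 3.881
k = 1.645

1.645


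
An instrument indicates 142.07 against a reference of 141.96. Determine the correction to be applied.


Correction = standard - reading
= 141.96 - 142.07
= -0.1100

-0.1100


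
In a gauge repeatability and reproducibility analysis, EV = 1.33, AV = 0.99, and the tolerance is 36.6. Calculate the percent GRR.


GRR = sqrt(EV^2 + AV^2) = sqrt(1.33^2 + 0.99^2) = 1.6580109
%GRR = GRR / tol * 100 = 1.6580109 / 36.6 * 100
%GRR = 4.5301

4.5301


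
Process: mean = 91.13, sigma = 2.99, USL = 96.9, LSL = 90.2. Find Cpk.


Cpu = (USL - mean) / (3*sigma) = (96.9 - 91.13) / (3*2.99) = 0.6433
Cpl = (mean - LSL) / (3*sigma) = (91.13 - 90.2) / (3*2.99) = 0.1037
Cpk = min(Cpu, Cpl) = 0.1037

0.1037


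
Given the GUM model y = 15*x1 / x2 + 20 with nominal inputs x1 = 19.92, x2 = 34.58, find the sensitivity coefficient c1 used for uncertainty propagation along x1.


y = 15*x1 / x2 + 20
dy/dx1 = 15/x2
Evaluate at x2 = 34.58: c1 = 15 / 34.58
c1 = 0.4338

0.4338


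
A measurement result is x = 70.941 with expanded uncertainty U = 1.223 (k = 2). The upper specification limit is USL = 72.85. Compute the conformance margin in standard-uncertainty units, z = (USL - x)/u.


u = U / k = 1.223 / 2 = 0.6115
margin = |USL - x| = |72.85 - 70.941| = 1.909
z = margin / u = 1.909 / 0.6115
z = 3.1218

3.1218


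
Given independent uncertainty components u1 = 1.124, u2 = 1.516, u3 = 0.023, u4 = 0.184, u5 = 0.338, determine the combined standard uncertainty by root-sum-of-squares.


uc = sqrt(1.124^2 + 1.516^2 + 0.023^2 + 0.184^2 + 0.338^2)
uc = sqrt(3.710261)
uc = 1.9262

1.9262


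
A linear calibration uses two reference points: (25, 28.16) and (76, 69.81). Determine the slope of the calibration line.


slope = (y2 - y1) / (x2 - x1)
= (69.81 - 28.16) / (76 - 25)
= 41.6500 / 51
= 0.8167

0.8167


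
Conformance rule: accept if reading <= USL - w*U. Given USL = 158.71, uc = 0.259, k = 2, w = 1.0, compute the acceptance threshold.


U = k * uc = 2 * 0.259 = 0.518
guard band g = w * U = 1.0 * 0.518 = 0.518
AL = USL - g = 158.71 - 0.518
AL = 158.1920

158.1920


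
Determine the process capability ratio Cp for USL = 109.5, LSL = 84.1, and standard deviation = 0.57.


Cp = (USL - LSL) / (6 * sigma)
= (109.5 - 84.1) / (6 * 0.57)
= 25.4000 / 3.4200
= 7.4269

7.4269


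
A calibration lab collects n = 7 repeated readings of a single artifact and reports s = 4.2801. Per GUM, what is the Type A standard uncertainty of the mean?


u_A = s / sqrt(n)
u_A = 4.2801 / sqrt(7)
u_A = 4.2801 / 2.6457513
u_A = 1.6177

1.6177


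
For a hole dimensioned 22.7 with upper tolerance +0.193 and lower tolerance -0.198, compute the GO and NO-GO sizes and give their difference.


GO = nominal - lower_tol (smallest hole = maximum material condition)
GO = 22.7 - 0.198 = 22.502
NO-GO = nominal + upper_tol (largest hole = least material condition)
NO-GO = 22.7 + 0.193 = 22.893
spread = NO-GO - GO = 22.893 - 22.502 = 0.3910

0.3910


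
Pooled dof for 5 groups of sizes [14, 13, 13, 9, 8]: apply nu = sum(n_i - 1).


nu = sum_i (n_i - 1)
nu = ((14 - 1) + (13 - 1) + (13 - 1) + (9 - 1) + (8 - 1))
nu = 13 + 12 + 12 + 8 + 7
nu = 52

52


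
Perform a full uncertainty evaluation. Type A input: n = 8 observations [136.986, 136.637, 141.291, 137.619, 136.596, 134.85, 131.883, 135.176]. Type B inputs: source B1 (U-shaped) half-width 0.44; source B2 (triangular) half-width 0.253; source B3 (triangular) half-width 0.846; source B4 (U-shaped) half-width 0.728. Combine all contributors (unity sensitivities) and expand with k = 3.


mean = (136.986 + 136.637 + 141.291 + 137.619 + 136.596 + 134.85 + 131.883 + 135.176) / 8 = 136.37975
s = sqrt(sum((x - mean)^2)/(n-1)) = 2.6765251
u_A = s / sqrt(n) = 2.6765251 / sqrt(8) = 0.94629452
u_B1 = 0.44 / sqrt(2) = 0.31112698
u_B2 = 0.253 / sqrt(6) = 0.10328682
u_B3 = 0.846 / sqrt(6) = 0.34537805
u_B4 = 0.728 / sqrt(2) = 0.51477374
uc = sqrt(0.94629452^2 + 0.31112698^2 + 0.10328682^2 + 0.34537805^2 + 0.51477374^2) = 1.1778028
U = k * uc = 3 * 1.1778028
U = 3.5334

3.5334


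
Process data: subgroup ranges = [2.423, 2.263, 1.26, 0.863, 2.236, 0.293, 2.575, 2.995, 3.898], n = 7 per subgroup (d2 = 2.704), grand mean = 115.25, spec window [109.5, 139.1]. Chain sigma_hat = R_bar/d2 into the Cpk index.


R_bar = (2.423 + 2.263 + 1.26 + 0.863 + 2.236 + 0.293 + 2.575 + 2.995 + 3.898) / 9 = 2.0895556
sigma = R_bar / d2 = 2.0895556 / 2.704 = 0.77276464
Cp = (USL - LSL)/(6*sigma) = (139.1 - 109.5)/(6*0.77276464) = 6.3840
Cpu = (139.1 - 115.25)/(3*0.77276464) = 10.2877
Cpl = (115.25 - 109.5)/(3*0.77276464) = 2.4803
Cpk = min(Cpu, Cpl) = 2.4803

2.4803


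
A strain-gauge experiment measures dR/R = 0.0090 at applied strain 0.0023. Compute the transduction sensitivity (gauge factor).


GF = (dR/R) / epsilon
= 0.0090 / 0.0023
= 3.9130

3.9130


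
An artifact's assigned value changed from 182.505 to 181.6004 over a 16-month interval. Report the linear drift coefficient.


rate = (v2 - v1) / months
= (181.6004 - 182.505) / 16
= -0.9046 / 16
= -0.0565

-0.0565


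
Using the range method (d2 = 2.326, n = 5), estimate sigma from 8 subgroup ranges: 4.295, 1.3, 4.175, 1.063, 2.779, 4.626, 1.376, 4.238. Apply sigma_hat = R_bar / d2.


R_bar = (4.295 + 1.3 + 4.175 + 1.063 + 2.779 + 4.626 + 1.376 + 4.238) / 8
R_bar = 23.852 / 8 = 2.9815
sigma_hat = R_bar / d2 = 2.9815 / 2.326 = 1.2818

1.2818


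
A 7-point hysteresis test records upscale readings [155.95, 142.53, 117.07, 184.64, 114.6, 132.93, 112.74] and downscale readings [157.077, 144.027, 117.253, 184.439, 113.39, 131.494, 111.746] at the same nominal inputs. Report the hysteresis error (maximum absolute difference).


|155.95 - 157.077| = 1.1270
|142.53 - 144.027| = 1.4970
|117.07 - 117.253| = 0.1830
|184.64 - 184.439| = 0.2010
|114.6 - 113.39| = 1.2100
|132.93 - 131.494| = 1.4360
|112.74 - 111.746| = 0.9940
hysteresis = max(diffs) = 1.4970

1.4970


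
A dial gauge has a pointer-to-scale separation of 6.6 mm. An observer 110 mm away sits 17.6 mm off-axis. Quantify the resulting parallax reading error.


error = h * offset / d
= 6.6 * 17.6 / 110
= 1.0560

1.0560


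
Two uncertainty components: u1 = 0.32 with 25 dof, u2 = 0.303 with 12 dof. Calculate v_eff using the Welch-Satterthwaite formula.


uc = sqrt(u1^2 + u2^2) = sqrt(0.32^2 + 0.303^2) = 0.4406915
v_eff = uc^4 / (u1^4/v1 + u2^4/v2)
= 0.4406915^4 / (0.32^4/25 + 0.303^4/12)
= 0.037717135 / 0.0011218381
v_eff = 33.6208

33.6208


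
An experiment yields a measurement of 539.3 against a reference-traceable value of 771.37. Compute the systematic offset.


Systematic error = measured - true
= 539.3 - 771.37
= -232.0700

-232.0700


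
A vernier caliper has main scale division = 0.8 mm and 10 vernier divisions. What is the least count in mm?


LC = MSD / n_div
= 0.8 / 10
= 0.0800

0.0800


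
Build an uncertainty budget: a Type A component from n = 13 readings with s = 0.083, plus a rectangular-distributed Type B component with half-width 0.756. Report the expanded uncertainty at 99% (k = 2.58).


u_A = s / sqrt(n) = 0.083 / sqrt(13) = 0.023020058
u_B = half_width / sqrt(3) = 0.756 / sqrt(3) = 0.4364768
uc = sqrt(u_A^2 + u_B^2) = sqrt(0.023020058^2 + 0.4364768^2) = 0.43708342
U = k * uc = 2.58 * 0.43708342
U = 1.1277

1.1277


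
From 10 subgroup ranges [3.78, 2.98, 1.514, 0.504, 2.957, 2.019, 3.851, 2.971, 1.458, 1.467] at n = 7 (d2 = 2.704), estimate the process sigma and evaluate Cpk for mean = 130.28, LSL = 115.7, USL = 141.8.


R_bar = (3.78 + 2.98 + 1.514 + 0.504 + 2.957 + 2.019 + 3.851 + 2.971 + 1.458 + 1.467) / 10 = 2.3501
sigma = R_bar / d2 = 2.3501 / 2.704 = 0.86911982
Cp = (USL - LSL)/(6*sigma) = (141.8 - 115.7)/(6*0.86911982) = 5.0051
Cpu = (141.8 - 130.28)/(3*0.86911982) = 4.4183
Cpl = (130.28 - 115.7)/(3*0.86911982) = 5.5919
Cpk = min(Cpu, Cpl) = 4.4183

4.4183


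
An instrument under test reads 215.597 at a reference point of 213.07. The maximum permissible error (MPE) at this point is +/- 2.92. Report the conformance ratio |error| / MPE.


e = indication - reference = 215.597 - 213.07 = 2.5270
|e| = 2.5270
ratio = |e| / MPE = 2.5270 / 2.92
ratio = 0.8654

0.8654


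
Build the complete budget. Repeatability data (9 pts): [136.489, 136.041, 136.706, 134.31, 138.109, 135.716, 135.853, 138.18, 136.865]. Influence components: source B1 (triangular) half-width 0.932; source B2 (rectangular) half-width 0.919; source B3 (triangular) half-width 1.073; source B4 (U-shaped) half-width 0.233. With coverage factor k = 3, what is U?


mean = (136.489 + 136.041 + 136.706 + 134.31 + 138.109 + 135.716 + 135.853 + 138.18 + 136.865) / 9 = 136.4743333
s = sqrt(sum((x - mean)^2)/(n-1)) = 1.2052583
u_A = s / sqrt(n) = 1.2052583 / sqrt(9) = 0.40175277
u_B1 = 0.932 / sqrt(6) = 0.38048741
u_B2 = 0.919 / sqrt(3) = 0.5305849
u_B3 = 1.073 / sqrt(6) = 0.43805042
u_B4 = 0.233 / sqrt(2) = 0.16475588
uc = sqrt(0.40175277^2 + 0.38048741^2 + 0.5305849^2 + 0.43805042^2 + 0.16475588^2) = 0.89818092
U = k * uc = 3 * 0.89818092
U = 2.6945

2.6945


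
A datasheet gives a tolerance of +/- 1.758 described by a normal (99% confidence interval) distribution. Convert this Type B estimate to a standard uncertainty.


u_B = half_width / 2.576
u_B = 1.758 / 2.576
u_B = 0.6825

0.6825


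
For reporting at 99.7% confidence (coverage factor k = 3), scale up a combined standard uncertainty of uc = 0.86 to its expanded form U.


U = k * uc
U = 3 * 0.86
U = 2.5800

2.5800


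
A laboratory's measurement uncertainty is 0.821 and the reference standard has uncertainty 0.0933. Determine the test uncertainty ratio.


TUR = u_lab / u_ref
= 0.821 / 0.0933
= 8.7996

8.7996


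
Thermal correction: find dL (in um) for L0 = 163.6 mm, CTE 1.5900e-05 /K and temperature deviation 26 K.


dL = L * alpha * dT
= 163.6 * 1.5900e-05 * 26
= 0.0676322 mm
dL_um = 0.0676322 * 1000 = 67.6322 um

67.6322


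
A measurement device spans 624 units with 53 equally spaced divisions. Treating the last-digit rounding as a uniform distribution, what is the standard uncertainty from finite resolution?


resolution = range / divisions
resolution = 624 / 53 = 11.773585
u_res = resolution / (2*sqrt(3))
u_res = 11.773585 / 3.4641016
u_res = 3.3987

3.3987


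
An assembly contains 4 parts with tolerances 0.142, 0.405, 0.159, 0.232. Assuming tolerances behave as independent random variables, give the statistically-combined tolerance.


RSS = sqrt(0.142^2 + 0.405^2 + 0.159^2 + 0.232^2)
= sqrt(0.263294)
= 0.5131

0.5131


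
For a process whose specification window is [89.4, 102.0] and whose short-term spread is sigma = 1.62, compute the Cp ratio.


Cp = (USL - LSL) / (6 * sigma)
= (102.0 - 89.4) / (6 * 1.62)
= 12.6000 / 9.7200
= 1.2963

1.2963


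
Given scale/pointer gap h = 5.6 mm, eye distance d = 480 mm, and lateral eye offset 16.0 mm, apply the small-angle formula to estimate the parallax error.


error = h * offset / d
= 5.6 * 16.0 / 480
= 0.1867

0.1867


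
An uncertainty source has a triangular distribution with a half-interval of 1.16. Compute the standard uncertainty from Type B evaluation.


u_B = half_width / sqrt(6)
u_B = 1.16 / 2.4494897
u_B = 0.4736

0.4736


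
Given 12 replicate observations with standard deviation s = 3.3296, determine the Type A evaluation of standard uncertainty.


u_A = s / sqrt(n)
u_A = 3.3296 / sqrt(12)
u_A = 3.3296 / 3.4641016
u_A = 0.9612

0.9612


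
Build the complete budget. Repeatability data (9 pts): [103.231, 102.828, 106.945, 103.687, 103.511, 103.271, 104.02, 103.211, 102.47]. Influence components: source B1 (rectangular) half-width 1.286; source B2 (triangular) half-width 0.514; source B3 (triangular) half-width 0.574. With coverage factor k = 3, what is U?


mean = (103.231 + 102.828 + 106.945 + 103.687 + 103.511 + 103.271 + 104.02 + 103.211 + 102.47) / 9 = 103.686
s = sqrt(sum((x - mean)^2)/(n-1)) = 1.3030233
u_A = s / sqrt(n) = 1.3030233 / sqrt(9) = 0.4343411
u_B1 = 1.286 / sqrt(3) = 0.74247245
u_B2 = 0.514 / sqrt(6) = 0.20983962
u_B3 = 0.574 / sqrt(6) = 0.23433452
uc = sqrt(0.4343411^2 + 0.74247245^2 + 0.20983962^2 + 0.23433452^2) = 0.91589457
U = k * uc = 3 * 0.91589457
U = 2.7477

2.7477


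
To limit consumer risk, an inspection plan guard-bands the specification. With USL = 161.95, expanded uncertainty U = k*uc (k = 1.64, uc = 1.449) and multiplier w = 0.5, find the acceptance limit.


U = k * uc = 1.64 * 1.449 = 2.37636
guard band g = w * U = 0.5 * 2.37636 = 1.18818
AL = USL - g = 161.95 - 1.18818
AL = 160.7618

160.7618


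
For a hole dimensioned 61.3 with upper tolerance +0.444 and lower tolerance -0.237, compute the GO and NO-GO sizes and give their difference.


GO = nominal - lower_tol (smallest hole = maximum material condition)
GO = 61.3 - 0.237 = 61.063
NO-GO = nominal + upper_tol (largest hole = least material condition)
NO-GO = 61.3 + 0.444 = 61.744
spread = NO-GO - GO = 61.744 - 61.063 = 0.6810

0.6810


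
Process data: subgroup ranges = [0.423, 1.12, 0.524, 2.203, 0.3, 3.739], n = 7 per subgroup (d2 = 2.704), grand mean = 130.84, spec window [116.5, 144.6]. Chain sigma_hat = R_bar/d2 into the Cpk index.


R_bar = (0.423 + 1.12 + 0.524 + 2.203 + 0.3 + 3.739) / 6 = 1.3848333
sigma = R_bar / d2 = 1.3848333 / 2.704 = 0.51214249
Cp = (USL - LSL)/(6*sigma) = (144.6 - 116.5)/(6*0.51214249) = 9.1446
Cpu = (144.6 - 130.84)/(3*0.51214249) = 8.9558
Cpl = (130.84 - 116.5)/(3*0.51214249) = 9.3333
Cpk = min(Cpu, Cpl) = 8.9558

8.9558


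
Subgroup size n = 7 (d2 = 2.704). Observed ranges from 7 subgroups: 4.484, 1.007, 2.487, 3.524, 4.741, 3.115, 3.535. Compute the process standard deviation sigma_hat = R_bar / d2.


R_bar = (4.484 + 1.007 + 2.487 + 3.524 + 4.741 + 3.115 + 3.535) / 7
R_bar = 22.893 / 7 = 3.2704286
sigma_hat = R_bar / d2 = 3.2704286 / 2.704 = 1.2095

1.2095


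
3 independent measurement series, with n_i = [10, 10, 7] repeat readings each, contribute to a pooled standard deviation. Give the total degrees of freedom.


nu = sum_i (n_i - 1)
nu = ((10 - 1) + (10 - 1) + (7 - 1))
nu = 9 + 9 + 6
nu = 24

24


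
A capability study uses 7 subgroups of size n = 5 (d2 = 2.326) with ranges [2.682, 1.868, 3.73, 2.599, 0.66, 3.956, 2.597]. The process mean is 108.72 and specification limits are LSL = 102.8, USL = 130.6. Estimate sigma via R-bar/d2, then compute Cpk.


R_bar = (2.682 + 1.868 + 3.73 + 2.599 + 0.66 + 3.956 + 2.597) / 7 = 2.5845714
sigma = R_bar / d2 = 2.5845714 / 2.326 = 1.1111657
Cp = (USL - LSL)/(6*sigma) = (130.6 - 102.8)/(6*1.1111657) = 4.1698
Cpu = (130.6 - 108.72)/(3*1.1111657) = 6.5637
Cpl = (108.72 - 102.8)/(3*1.1111657) = 1.7759
Cpk = min(Cpu, Cpl) = 1.7759

1.7759


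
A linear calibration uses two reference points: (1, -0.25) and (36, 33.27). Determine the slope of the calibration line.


slope = (y2 - y1) / (x2 - x1)
= (33.27 - -0.25) / (36 - 1)
= 33.5200 / 35
= 0.9577

0.9577


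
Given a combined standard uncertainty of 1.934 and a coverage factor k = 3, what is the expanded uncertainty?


U = k * uc
U = 3 * 1.934
U = 5.8020

5.8020


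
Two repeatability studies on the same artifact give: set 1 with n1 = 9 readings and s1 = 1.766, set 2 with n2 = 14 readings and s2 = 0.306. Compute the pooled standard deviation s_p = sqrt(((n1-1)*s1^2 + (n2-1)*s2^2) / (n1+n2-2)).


s_p = sqrt(((n1-1)*s1^2 + (n2-1)*s2^2) / (n1+n2-2))
numerator = (9-1)*1.766^2 + (14-1)*0.306^2 = 24.950048 + 1.217268 = 26.167316
denominator = 9 + 14 - 2 = 21
s_p^2 = 26.167316 / 21 = 1.2460627
s_p = sqrt(1.2460627) = 1.1163

1.1163


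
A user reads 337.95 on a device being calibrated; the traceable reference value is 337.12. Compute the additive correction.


Correction = standard - reading
= 337.12 - 337.95
= -0.8300

-0.8300


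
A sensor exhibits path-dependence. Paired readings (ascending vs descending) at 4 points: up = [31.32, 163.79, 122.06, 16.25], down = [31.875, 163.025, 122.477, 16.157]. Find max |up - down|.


|31.32 - 31.875| = 0.5550
|163.79 - 163.025| = 0.7650
|122.06 - 122.477| = 0.4170
|16.25 - 16.157| = 0.0930
hysteresis = max(diffs) = 0.7650

0.7650


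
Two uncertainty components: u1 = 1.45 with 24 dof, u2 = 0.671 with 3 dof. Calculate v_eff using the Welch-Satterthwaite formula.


uc = sqrt(u1^2 + u2^2) = sqrt(1.45^2 + 0.671^2) = 1.59773
v_eff = uc^4 / (u1^4/v1 + u2^4/v2)
= 1.59773^4 / (1.45^4/24 + 0.671^4/3)
= 6.5164874 / 0.25176008
v_eff = 25.8837

25.8837


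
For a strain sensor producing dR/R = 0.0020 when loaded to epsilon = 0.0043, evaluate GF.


GF = (dR/R) / epsilon
= 0.0020 / 0.0043
= 0.4651

0.4651


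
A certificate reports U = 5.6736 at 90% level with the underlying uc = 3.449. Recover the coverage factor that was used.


k = U / uc
k = 5.6736 / 3.449
k = 1.645

1.645


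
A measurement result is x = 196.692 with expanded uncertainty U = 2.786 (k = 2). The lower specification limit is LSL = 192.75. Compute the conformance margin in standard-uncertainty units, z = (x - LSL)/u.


u = U / k = 2.786 / 2 = 1.393
margin = |LSL - x| = |192.75 - 196.692| = 3.942
z = margin / u = 3.942 / 1.393
z = 2.8299

2.8299


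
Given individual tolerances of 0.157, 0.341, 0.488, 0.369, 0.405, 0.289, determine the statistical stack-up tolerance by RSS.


RSS = sqrt(0.157^2 + 0.341^2 + 0.488^2 + 0.369^2 + 0.405^2 + 0.289^2)
= sqrt(0.762781)
= 0.8734

0.8734


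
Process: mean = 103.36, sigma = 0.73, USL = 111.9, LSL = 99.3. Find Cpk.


Cpu = (USL - mean) / (3*sigma) = (111.9 - 103.36) / (3*0.73) = 3.8995
Cpl = (mean - LSL) / (3*sigma) = (103.36 - 99.3) / (3*0.73) = 1.8539
Cpk = min(Cpu, Cpl) = 1.8539

1.8539


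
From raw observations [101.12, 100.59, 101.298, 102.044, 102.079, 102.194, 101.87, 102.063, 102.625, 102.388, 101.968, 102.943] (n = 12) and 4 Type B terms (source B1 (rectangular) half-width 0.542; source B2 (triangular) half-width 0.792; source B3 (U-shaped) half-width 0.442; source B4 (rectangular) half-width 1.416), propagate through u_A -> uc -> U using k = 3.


mean = (101.12 + 100.59 + 101.298 + 102.044 + 102.079 + 102.194 + 101.87 + 102.063 + 102.625 + 102.388 + 101.968 + 102.943) / 12 = 101.9318333
s = sqrt(sum((x - mean)^2)/(n-1)) = 0.65349881
u_A = s / sqrt(n) = 0.65349881 / sqrt(12) = 0.18864886
u_B1 = 0.542 / sqrt(3) = 0.31292385
u_B2 = 0.792 / sqrt(6) = 0.32333265
u_B3 = 0.442 / sqrt(2) = 0.3125412
u_B4 = 1.416 / sqrt(3) = 0.81752798
uc = sqrt(0.18864886^2 + 0.31292385^2 + 0.32333265^2 + 0.3125412^2 + 0.81752798^2) = 1.0020418
U = k * uc = 3 * 1.0020418
U = 3.0061

3.0061


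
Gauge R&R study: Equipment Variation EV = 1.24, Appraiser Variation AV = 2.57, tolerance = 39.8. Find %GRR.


GRR = sqrt(EV^2 + AV^2) = sqrt(1.24^2 + 2.57^2) = 2.8535066
%GRR = GRR / tol * 100 = 2.8535066 / 39.8 * 100
%GRR = 7.1696

7.1696


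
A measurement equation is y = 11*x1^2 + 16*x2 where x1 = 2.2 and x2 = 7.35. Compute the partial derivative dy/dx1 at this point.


y = 11*x1^2 + 16*x2
dy/dx1 = 2*11*x1
Evaluate at x1 = 2.2: c1 = 22 * 2.2
c1 = 48.4000

48.4000


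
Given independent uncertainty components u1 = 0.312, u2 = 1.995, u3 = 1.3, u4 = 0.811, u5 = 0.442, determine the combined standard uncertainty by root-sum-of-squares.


uc = sqrt(0.312^2 + 1.995^2 + 1.3^2 + 0.811^2 + 0.442^2)
uc = sqrt(6.620454)
uc = 2.5730

2.5730


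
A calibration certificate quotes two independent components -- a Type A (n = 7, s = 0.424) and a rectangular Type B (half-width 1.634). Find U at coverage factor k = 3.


u_A = s / sqrt(n) = 0.424 / sqrt(7) = 0.16025694
u_B = half_width / sqrt(3) = 1.634 / sqrt(3) = 0.94339034
uc = sqrt(u_A^2 + u_B^2) = sqrt(0.16025694^2 + 0.94339034^2) = 0.95690523
U = k * uc = 3 * 0.95690523
U = 2.8707

2.8707


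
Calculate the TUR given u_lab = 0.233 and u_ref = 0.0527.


TUR = u_lab / u_ref
= 0.233 / 0.0527
= 4.4213

4.4213


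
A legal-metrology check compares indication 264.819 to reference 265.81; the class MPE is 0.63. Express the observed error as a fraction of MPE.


e = indication - reference = 264.819 - 265.81 = -0.9910
|e| = 0.9910
ratio = |e| / MPE = 0.9910 / 0.63
ratio = 1.5730

1.5730


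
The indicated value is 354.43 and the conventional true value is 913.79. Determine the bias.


Systematic error = measured - true
= 354.43 - 913.79
= -559.3600

-559.3600


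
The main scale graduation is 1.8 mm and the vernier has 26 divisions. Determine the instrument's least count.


LC = MSD / n_div
= 1.8 / 26
= 0.0692

0.0692


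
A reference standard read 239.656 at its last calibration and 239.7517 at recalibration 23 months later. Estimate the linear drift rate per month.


rate = (v2 - v1) / months
= (239.7517 - 239.656) / 23
= 0.0957 / 23
= 0.0042

0.0042


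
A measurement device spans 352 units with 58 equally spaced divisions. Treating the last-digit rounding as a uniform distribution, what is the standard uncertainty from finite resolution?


resolution = range / divisions
resolution = 352 / 58 = 6.0689655
u_res = resolution / (2*sqrt(3))
u_res = 6.0689655 / 3.4641016
u_res = 1.7520

1.7520


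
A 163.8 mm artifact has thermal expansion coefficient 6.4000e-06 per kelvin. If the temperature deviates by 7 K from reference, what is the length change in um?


dL = L * alpha * dT
= 163.8 * 6.4000e-06 * 7
= 0.0073382 mm
dL_um = 0.0073382 * 1000 = 7.3382 um

7.3382


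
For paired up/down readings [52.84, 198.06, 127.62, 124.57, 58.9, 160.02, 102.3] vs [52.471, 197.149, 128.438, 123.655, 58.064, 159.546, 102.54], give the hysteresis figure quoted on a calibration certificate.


|52.84 - 52.471| = 0.3690
|198.06 - 197.149| = 0.9110
|127.62 - 128.438| = 0.8180
|124.57 - 123.655| = 0.9150
|58.9 - 58.064| = 0.8360
|160.02 - 159.546| = 0.4740
|102.3 - 102.54| = 0.2400
hysteresis = max(diffs) = 0.9150

0.9150


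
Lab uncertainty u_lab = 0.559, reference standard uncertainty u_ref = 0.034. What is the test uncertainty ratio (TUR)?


TUR = u_lab / u_ref
= 0.559 / 0.034
= 16.4412

16.4412


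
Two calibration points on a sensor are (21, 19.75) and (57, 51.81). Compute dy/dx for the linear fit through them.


slope = (y2 - y1) / (x2 - x1)
= (51.81 - 19.75) / (57 - 21)
= 32.0600 / 36
= 0.8906

0.8906


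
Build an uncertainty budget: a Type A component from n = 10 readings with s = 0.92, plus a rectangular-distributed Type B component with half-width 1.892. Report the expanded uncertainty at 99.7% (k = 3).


u_A = s / sqrt(n) = 0.92 / sqrt(10) = 0.29092954
u_B = half_width / sqrt(3) = 1.892 / sqrt(3) = 1.0923467
uc = sqrt(u_A^2 + u_B^2) = sqrt(0.29092954^2 + 1.0923467^2) = 1.1304253
U = k * uc = 3 * 1.1304253
U = 3.3913

3.3913


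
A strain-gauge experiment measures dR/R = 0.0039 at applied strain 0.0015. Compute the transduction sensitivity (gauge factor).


GF = (dR/R) / epsilon
= 0.0039 / 0.0015
= 2.6000

2.6000


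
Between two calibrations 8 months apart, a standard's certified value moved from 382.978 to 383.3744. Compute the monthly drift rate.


rate = (v2 - v1) / months
= (383.3744 - 382.978) / 8
= 0.3964 / 8
= 0.0495

0.0495


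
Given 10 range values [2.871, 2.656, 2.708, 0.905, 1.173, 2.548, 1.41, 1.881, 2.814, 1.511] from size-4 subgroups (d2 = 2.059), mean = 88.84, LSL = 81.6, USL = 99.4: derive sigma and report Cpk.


R_bar = (2.871 + 2.656 + 2.708 + 0.905 + 1.173 + 2.548 + 1.41 + 1.881 + 2.814 + 1.511) / 10 = 2.0477
sigma = R_bar / d2 = 2.0477 / 2.059 = 0.9945119
Cp = (USL - LSL)/(6*sigma) = (99.4 - 81.6)/(6*0.9945119) = 2.9830
Cpu = (99.4 - 88.84)/(3*0.9945119) = 3.5394
Cpl = (88.84 - 81.6)/(3*0.9945119) = 2.4267
Cpk = min(Cpu, Cpl) = 2.4267

2.4267


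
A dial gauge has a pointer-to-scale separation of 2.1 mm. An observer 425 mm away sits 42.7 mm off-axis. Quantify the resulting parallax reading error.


error = h * offset / d
= 2.1 * 42.7 / 425
= 0.2110

0.2110


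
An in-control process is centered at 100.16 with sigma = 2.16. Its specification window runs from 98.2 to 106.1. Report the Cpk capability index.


Cpu = (USL - mean) / (3*sigma) = (106.1 - 100.16) / (3*2.16) = 0.9167
Cpl = (mean - LSL) / (3*sigma) = (100.16 - 98.2) / (3*2.16) = 0.3025
Cpk = min(Cpu, Cpl) = 0.3025

0.3025


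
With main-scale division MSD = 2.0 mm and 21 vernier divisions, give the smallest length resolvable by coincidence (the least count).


LC = MSD / n_div
= 2.0 / 21
= 0.0952

0.0952


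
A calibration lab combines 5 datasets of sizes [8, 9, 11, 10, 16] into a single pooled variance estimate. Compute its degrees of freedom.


nu = sum_i (n_i - 1)
nu = ((8 - 1) + (9 - 1) + (11 - 1) + (10 - 1) + (16 - 1))
nu = 7 + 8 + 10 + 9 + 15
nu = 49

49


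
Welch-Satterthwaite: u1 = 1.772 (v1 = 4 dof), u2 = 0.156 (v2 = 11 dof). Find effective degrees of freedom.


uc = sqrt(u1^2 + u2^2) = sqrt(1.772^2 + 0.156^2) = 1.7788536
v_eff = uc^4 / (u1^4/v1 + u2^4/v2)
= 1.7788536^4 / (1.772^4/4 + 0.156^4/11)
= 10.012922 / 2.4649287
v_eff = 4.0622

4.0622


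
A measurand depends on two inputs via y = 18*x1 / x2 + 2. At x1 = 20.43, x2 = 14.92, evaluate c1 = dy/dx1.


y = 18*x1 / x2 + 2
dy/dx1 = 18/x2
Evaluate at x2 = 14.92: c1 = 18 / 14.92
c1 = 1.2064

1.2064


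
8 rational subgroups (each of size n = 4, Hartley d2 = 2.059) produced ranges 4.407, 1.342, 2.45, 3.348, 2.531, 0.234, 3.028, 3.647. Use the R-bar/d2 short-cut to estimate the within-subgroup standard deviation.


R_bar = (4.407 + 1.342 + 2.45 + 3.348 + 2.531 + 0.234 + 3.028 + 3.647) / 8
R_bar = 20.987 / 8 = 2.623375
sigma_hat = R_bar / d2 = 2.623375 / 2.059 = 1.2741

1.2741


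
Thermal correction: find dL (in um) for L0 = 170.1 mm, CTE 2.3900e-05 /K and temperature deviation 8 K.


dL = L * alpha * dT
= 170.1 * 2.3900e-05 * 8
= 0.0325231 mm
dL_um = 0.0325231 * 1000 = 32.5231 um

32.5231


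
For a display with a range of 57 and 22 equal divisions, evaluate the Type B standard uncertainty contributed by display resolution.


resolution = range / divisions
resolution = 57 / 22 = 2.5909091
u_res = resolution / (2*sqrt(3))
u_res = 2.5909091 / 3.4641016
u_res = 0.7479

0.7479


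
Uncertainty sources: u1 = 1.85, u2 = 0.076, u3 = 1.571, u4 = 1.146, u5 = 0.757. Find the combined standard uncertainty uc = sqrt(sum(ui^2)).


uc = sqrt(1.85^2 + 0.076^2 + 1.571^2 + 1.146^2 + 0.757^2)
uc = sqrt(7.782682)
uc = 2.7897

2.7897


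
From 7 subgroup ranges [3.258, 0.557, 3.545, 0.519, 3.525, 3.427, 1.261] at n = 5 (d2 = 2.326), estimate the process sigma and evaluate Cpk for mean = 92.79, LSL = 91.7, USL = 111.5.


R_bar = (3.258 + 0.557 + 3.545 + 0.519 + 3.525 + 3.427 + 1.261) / 7 = 2.2988571
sigma = R_bar / d2 = 2.2988571 / 2.326 = 0.98833065
Cp = (USL - LSL)/(6*sigma) = (111.5 - 91.7)/(6*0.98833065) = 3.3390
Cpu = (111.5 - 92.79)/(3*0.98833065) = 6.3103
Cpl = (92.79 - 91.7)/(3*0.98833065) = 0.3676
Cpk = min(Cpu, Cpl) = 0.3676

0.3676


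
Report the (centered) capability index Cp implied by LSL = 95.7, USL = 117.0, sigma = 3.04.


Cp = (USL - LSL) / (6 * sigma)
= (117.0 - 95.7) / (6 * 3.04)
= 21.3000 / 18.2400
= 1.1678

1.1678


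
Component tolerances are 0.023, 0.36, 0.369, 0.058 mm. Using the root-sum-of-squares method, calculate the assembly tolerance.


RSS = sqrt(0.023^2 + 0.36^2 + 0.369^2 + 0.058^2)
= sqrt(0.269654)
= 0.5193

0.5193


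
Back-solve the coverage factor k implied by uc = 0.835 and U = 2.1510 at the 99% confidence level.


k = U / uc
k = 2.1510 / 0.835
k = 2.576

2.576


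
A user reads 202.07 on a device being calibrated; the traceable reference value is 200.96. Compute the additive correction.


Correction = standard - reading
= 200.96 - 202.07
= -1.1100

-1.1100


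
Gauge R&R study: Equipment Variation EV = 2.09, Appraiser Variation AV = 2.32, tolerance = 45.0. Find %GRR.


GRR = sqrt(EV^2 + AV^2) = sqrt(2.09^2 + 2.32^2) = 3.1225791
%GRR = GRR / tol * 100 = 3.1225791 / 45.0 * 100
%GRR = 6.9391

6.9391


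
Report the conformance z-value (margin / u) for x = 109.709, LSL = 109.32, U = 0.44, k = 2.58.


u = U / k = 0.44 / 2.58 = 0.17054264
margin = |LSL - x| = |109.32 - 109.709| = 0.389
z = margin / u = 0.389 / 0.17054264
z = 2.2810

2.2810


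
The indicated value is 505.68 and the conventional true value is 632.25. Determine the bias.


Systematic error = measured - true
= 505.68 - 632.25
= -126.5700

-126.5700


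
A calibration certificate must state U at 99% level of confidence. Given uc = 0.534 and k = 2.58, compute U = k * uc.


U = k * uc
U = 2.58 * 0.534
U = 1.3777

1.3777


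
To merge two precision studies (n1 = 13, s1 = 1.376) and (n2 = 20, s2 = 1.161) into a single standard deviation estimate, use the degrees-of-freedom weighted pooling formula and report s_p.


s_p = sqrt(((n1-1)*s1^2 + (n2-1)*s2^2) / (n1+n2-2))
numerator = (13-1)*1.376^2 + (20-1)*1.161^2 = 22.720512 + 25.610499 = 48.331011
denominator = 13 + 20 - 2 = 31
s_p^2 = 48.331011 / 31 = 1.5590649
s_p = sqrt(1.5590649) = 1.2486

1.2486


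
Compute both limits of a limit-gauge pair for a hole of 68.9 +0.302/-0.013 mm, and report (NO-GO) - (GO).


GO = nominal - lower_tol (smallest hole = maximum material condition)
GO = 68.9 - 0.013 = 68.887
NO-GO = nominal + upper_tol (largest hole = least material condition)
NO-GO = 68.9 + 0.302 = 69.202
spread = NO-GO - GO = 69.202 - 68.887 = 0.3150

0.3150


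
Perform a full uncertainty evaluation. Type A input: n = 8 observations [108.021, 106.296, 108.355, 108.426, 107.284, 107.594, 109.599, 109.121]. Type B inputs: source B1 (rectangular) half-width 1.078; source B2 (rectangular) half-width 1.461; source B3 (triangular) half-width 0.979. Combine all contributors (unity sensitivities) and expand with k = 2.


mean = (108.021 + 106.296 + 108.355 + 108.426 + 107.284 + 107.594 + 109.599 + 109.121) / 8 = 108.087
s = sqrt(sum((x - mean)^2)/(n-1)) = 1.0448472
u_A = s / sqrt(n) = 1.0448472 / sqrt(8) = 0.36940927
u_B1 = 1.078 / sqrt(3) = 0.62238359
u_B2 = 1.461 / sqrt(3) = 0.84350874
u_B3 = 0.979 / sqrt(6) = 0.39967508
uc = sqrt(0.36940927^2 + 0.62238359^2 + 0.84350874^2 + 0.39967508^2) = 1.1811315
U = k * uc = 2 * 1.1811315
U = 2.3623

2.3623


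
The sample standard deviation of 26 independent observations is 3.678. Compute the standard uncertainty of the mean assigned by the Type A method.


u_A = s / sqrt(n)
u_A = 3.678 / sqrt(26)
u_A = 3.678 / 5.0990195
u_A = 0.7213

0.7213


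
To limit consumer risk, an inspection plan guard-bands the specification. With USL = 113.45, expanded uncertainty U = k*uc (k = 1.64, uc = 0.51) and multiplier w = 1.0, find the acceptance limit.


U = k * uc = 1.64 * 0.51 = 0.8364
guard band g = w * U = 1.0 * 0.8364 = 0.8364
AL = USL - g = 113.45 - 0.8364
AL = 112.6136

112.6136


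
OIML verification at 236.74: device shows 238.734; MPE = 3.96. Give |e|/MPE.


e = indication - reference = 238.734 - 236.74 = 1.9940
|e| = 1.9940
ratio = |e| / MPE = 1.9940 / 3.96
ratio = 0.5035

0.5035


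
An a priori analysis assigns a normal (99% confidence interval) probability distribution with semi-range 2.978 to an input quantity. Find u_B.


u_B = half_width / 2.576
u_B = 2.978 / 2.576
u_B = 1.1561

1.1561


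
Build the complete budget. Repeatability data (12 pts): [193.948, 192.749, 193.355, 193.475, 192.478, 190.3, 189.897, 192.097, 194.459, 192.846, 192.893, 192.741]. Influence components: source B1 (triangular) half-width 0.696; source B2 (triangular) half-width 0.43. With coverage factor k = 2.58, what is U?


mean = (193.948 + 192.749 + 193.355 + 193.475 + 192.478 + 190.3 + 189.897 + 192.097 + 194.459 + 192.846 + 192.893 + 192.741) / 12 = 192.6031667
s = sqrt(sum((x - mean)^2)/(n-1)) = 1.3369254
u_A = s / sqrt(n) = 1.3369254 / sqrt(12) = 0.38593712
u_B1 = 0.696 / sqrt(6) = 0.28414081
u_B2 = 0.43 / sqrt(6) = 0.17554676
uc = sqrt(0.38593712^2 + 0.28414081^2 + 0.17554676^2) = 0.51039213
U = k * uc = 2.58 * 0.51039213
U = 1.3168

1.3168


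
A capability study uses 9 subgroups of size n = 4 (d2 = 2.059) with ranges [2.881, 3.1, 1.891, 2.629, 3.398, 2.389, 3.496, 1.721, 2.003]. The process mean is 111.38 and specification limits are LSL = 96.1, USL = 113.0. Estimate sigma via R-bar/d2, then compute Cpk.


R_bar = (2.881 + 3.1 + 1.891 + 2.629 + 3.398 + 2.389 + 3.496 + 1.721 + 2.003) / 9 = 2.612
sigma = R_bar / d2 = 2.612 / 2.059 = 1.268577
Cp = (USL - LSL)/(6*sigma) = (113.0 - 96.1)/(6*1.268577) = 2.2203
Cpu = (113.0 - 111.38)/(3*1.268577) = 0.4257
Cpl = (111.38 - 96.1)/(3*1.268577) = 4.0150
Cpk = min(Cpu, Cpl) = 0.4257

0.4257


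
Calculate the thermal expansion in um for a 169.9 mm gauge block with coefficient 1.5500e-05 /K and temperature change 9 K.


dL = L * alpha * dT
= 169.9 * 1.5500e-05 * 9
= 0.0237011 mm
dL_um = 0.0237011 * 1000 = 23.7011 um

23.7011


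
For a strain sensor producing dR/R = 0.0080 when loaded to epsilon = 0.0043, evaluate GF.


GF = (dR/R) / epsilon
= 0.0080 / 0.0043
= 1.8605

1.8605


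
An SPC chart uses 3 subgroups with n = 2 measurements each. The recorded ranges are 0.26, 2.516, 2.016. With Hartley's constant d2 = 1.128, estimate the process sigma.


R_bar = (0.26 + 2.516 + 2.016) / 3
R_bar = 4.792 / 3 = 1.5973333
sigma_hat = R_bar / d2 = 1.5973333 / 1.128 = 1.4161

1.4161


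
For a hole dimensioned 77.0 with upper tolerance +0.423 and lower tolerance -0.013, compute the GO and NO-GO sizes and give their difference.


GO = nominal - lower_tol (smallest hole = maximum material condition)
GO = 77.0 - 0.013 = 76.987
NO-GO = nominal + upper_tol (largest hole = least material condition)
NO-GO = 77.0 + 0.423 = 77.423
spread = NO-GO - GO = 77.423 - 76.987 = 0.4360

0.4360


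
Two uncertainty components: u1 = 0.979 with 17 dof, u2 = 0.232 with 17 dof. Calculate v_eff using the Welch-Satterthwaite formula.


uc = sqrt(u1^2 + u2^2) = sqrt(0.979^2 + 0.232^2) = 1.0061138
v_eff = uc^4 / (u1^4/v1 + u2^4/v2)
= 1.0061138^4 / (0.979^4/17 + 0.232^4/17)
= 1.0246804 / 0.054206245
v_eff = 18.9034

18.9034


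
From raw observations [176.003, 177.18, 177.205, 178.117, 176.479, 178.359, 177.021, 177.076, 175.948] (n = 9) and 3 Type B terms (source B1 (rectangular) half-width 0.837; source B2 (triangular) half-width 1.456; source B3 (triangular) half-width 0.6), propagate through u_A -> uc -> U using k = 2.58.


mean = (176.003 + 177.18 + 177.205 + 178.117 + 176.479 + 178.359 + 177.021 + 177.076 + 175.948) / 9 = 177.0431111
s = sqrt(sum((x - mean)^2)/(n-1)) = 0.83146248
u_A = s / sqrt(n) = 0.83146248 / sqrt(9) = 0.27715416
u_B1 = 0.837 / sqrt(3) = 0.48324218
u_B2 = 1.456 / sqrt(6) = 0.59440951
u_B3 = 0.6 / sqrt(6) = 0.24494897
uc = sqrt(0.27715416^2 + 0.48324218^2 + 0.59440951^2 + 0.24494897^2) = 0.85068214
U = k * uc = 2.58 * 0.85068214
U = 2.1948

2.1948


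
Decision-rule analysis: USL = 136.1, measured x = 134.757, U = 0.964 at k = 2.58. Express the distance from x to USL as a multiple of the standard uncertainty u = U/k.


u = U / k = 0.964 / 2.58 = 0.37364341
margin = |USL - x| = |136.1 - 134.757| = 1.343
z = margin / u = 1.343 / 0.37364341
z = 3.5943

3.5943


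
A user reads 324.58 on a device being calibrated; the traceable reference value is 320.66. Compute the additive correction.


Correction = standard - reading
= 320.66 - 324.58
= -3.9200

-3.9200


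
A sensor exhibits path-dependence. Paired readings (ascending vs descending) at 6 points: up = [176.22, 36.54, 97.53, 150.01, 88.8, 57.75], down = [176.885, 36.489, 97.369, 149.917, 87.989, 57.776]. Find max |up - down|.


|176.22 - 176.885| = 0.6650
|36.54 - 36.489| = 0.0510
|97.53 - 97.369| = 0.1610
|150.01 - 149.917| = 0.0930
|88.8 - 87.989| = 0.8110
|57.75 - 57.776| = 0.0260
hysteresis = max(diffs) = 0.8110

0.8110


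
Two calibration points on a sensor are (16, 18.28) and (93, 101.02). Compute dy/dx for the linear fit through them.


slope = (y2 - y1) / (x2 - x1)
= (101.02 - 18.28) / (93 - 16)
= 82.7400 / 77
= 1.0745

1.0745


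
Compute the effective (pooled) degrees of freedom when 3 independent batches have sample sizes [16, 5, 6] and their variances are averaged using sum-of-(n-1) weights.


nu = sum_i (n_i - 1)
nu = ((16 - 1) + (5 - 1) + (6 - 1))
nu = 15 + 4 + 5
nu = 24

24


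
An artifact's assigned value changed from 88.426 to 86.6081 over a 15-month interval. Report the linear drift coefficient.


rate = (v2 - v1) / months
= (86.6081 - 88.426) / 15
= -1.8179 / 15
= -0.1212

-0.1212


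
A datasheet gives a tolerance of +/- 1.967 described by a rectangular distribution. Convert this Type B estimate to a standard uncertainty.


u_B = half_width / sqrt(3)
u_B = 1.967 / 1.7320508
u_B = 1.1356

1.1356


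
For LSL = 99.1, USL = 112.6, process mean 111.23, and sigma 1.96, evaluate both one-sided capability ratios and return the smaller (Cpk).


Cpu = (USL - mean) / (3*sigma) = (112.6 - 111.23) / (3*1.96) = 0.2330
Cpl = (mean - LSL) / (3*sigma) = (111.23 - 99.1) / (3*1.96) = 2.0629
Cpk = min(Cpu, Cpl) = 0.2330

0.2330


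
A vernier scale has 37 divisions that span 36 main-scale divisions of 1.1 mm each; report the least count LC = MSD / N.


LC = MSD / n_div
= 1.1 / 37
= 0.0297

0.0297


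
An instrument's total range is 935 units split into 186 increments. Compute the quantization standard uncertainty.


resolution = range / divisions
resolution = 935 / 186 = 5.0268817
u_res = resolution / (2*sqrt(3))
u_res = 5.0268817 / 3.4641016
u_res = 1.4511

1.4511


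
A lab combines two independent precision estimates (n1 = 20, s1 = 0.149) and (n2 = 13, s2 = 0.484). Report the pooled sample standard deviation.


s_p = sqrt(((n1-1)*s1^2 + (n2-1)*s2^2) / (n1+n2-2))
numerator = (20-1)*0.149^2 + (13-1)*0.484^2 = 0.421819 + 2.811072 = 3.232891
denominator = 20 + 13 - 2 = 31
s_p^2 = 3.232891 / 31 = 0.10428681
s_p = sqrt(0.10428681) = 0.3229

0.3229


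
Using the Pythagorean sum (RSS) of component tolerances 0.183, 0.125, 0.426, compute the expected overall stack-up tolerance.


RSS = sqrt(0.183^2 + 0.125^2 + 0.426^2)
= sqrt(0.23059)
= 0.4802

0.4802


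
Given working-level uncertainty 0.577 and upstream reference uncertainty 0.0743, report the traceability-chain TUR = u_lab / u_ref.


TUR = u_lab / u_ref
= 0.577 / 0.0743
= 7.7658

7.7658


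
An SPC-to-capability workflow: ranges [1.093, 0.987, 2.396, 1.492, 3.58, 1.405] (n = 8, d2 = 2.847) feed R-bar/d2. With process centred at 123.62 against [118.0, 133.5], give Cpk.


R_bar = (1.093 + 0.987 + 2.396 + 1.492 + 3.58 + 1.405) / 6 = 1.8255
sigma = R_bar / d2 = 1.8255 / 2.847 = 0.64120126
Cp = (USL - LSL)/(6*sigma) = (133.5 - 118.0)/(6*0.64120126) = 4.0289
Cpu = (133.5 - 123.62)/(3*0.64120126) = 5.1362
Cpl = (123.62 - 118.0)/(3*0.64120126) = 2.9216
Cpk = min(Cpu, Cpl) = 2.9216

2.9216
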